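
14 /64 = 7 /32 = 0.22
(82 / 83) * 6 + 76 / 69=40256 / 5727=7.03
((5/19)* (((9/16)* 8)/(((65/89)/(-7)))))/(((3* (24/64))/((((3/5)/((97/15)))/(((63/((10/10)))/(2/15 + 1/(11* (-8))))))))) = -14329/7906470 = -0.00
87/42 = 29/14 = 2.07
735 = 735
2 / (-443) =-2 / 443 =-0.00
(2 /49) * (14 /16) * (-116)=-29 /7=-4.14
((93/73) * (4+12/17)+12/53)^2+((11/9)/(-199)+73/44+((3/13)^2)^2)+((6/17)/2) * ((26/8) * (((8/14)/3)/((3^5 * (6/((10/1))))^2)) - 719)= -86.52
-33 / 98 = -0.34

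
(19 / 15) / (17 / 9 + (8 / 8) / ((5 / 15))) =57 / 220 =0.26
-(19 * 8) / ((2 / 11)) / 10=-418 / 5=-83.60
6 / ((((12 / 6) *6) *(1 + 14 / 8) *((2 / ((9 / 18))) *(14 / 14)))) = 1 / 22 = 0.05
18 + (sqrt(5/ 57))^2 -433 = -23650/ 57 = -414.91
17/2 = 8.50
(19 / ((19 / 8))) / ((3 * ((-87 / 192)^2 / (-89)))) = -2916352 / 2523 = -1155.91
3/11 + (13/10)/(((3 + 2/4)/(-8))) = -1039/385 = -2.70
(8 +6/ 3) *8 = 80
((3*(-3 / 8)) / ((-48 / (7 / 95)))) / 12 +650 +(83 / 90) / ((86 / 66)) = 816581147 / 1254912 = 650.71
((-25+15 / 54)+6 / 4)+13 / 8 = -21.60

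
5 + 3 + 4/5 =8.80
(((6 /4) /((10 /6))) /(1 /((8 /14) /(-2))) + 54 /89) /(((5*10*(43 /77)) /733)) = 8780607 /956750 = 9.18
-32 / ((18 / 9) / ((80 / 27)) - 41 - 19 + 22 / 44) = 0.54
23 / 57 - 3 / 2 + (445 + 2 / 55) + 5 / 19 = 146587 / 330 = 444.20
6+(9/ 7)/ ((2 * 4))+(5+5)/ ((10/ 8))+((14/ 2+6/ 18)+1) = 3779/ 168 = 22.49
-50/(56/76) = -67.86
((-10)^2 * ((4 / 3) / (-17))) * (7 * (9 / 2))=-4200 / 17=-247.06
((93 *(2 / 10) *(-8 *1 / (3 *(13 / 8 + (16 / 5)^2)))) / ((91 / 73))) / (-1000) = 18104 / 5398575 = 0.00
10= 10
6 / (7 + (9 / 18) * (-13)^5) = -12 / 371279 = -0.00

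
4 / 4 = 1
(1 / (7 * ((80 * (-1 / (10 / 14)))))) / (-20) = 1 / 15680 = 0.00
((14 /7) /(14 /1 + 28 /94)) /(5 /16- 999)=-47 /335559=-0.00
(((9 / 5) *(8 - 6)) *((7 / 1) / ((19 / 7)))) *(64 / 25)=56448 / 2375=23.77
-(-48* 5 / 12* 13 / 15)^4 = -7311616 / 81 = -90266.86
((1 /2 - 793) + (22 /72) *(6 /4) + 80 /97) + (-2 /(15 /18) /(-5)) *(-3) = -46132633 /58200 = -792.66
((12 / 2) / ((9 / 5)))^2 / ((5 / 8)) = 160 / 9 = 17.78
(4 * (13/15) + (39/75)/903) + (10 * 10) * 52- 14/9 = 352299469/67725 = 5201.91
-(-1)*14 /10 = 7 /5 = 1.40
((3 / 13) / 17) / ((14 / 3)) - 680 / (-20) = 34.00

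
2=2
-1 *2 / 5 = -2 / 5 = -0.40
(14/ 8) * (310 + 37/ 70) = 21737/ 40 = 543.42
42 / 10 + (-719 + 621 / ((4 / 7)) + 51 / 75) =37263 / 100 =372.63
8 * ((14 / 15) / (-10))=-56 / 75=-0.75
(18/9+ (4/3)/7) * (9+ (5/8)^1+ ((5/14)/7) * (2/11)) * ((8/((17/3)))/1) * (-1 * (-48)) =91726944/64141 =1430.08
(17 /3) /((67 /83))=1411 /201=7.02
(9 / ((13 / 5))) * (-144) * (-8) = 51840 / 13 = 3987.69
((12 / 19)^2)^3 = 2985984 / 47045881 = 0.06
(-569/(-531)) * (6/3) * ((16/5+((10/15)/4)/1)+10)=228169/7965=28.65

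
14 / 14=1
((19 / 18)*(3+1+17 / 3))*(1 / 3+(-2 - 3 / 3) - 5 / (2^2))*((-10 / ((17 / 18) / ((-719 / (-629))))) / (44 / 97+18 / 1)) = 26.21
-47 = -47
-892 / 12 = -223 / 3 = -74.33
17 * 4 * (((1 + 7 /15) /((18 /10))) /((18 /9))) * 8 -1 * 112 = 2960 /27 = 109.63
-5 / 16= -0.31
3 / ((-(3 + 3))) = -1 / 2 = -0.50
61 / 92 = 0.66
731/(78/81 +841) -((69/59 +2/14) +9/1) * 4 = -379128007/9388729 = -40.38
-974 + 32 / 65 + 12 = -62498 / 65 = -961.51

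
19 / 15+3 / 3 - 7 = -71 / 15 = -4.73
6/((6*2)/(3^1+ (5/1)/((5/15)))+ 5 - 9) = -9/5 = -1.80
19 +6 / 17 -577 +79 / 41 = -387337 / 697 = -555.72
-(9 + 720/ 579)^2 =-3908529/ 37249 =-104.93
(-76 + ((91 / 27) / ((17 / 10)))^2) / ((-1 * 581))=15183656 / 122405661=0.12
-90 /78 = -15 /13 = -1.15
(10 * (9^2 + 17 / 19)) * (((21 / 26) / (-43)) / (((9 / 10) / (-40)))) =21784000 / 31863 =683.68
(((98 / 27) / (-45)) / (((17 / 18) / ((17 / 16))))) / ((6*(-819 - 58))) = 49 / 2841480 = 0.00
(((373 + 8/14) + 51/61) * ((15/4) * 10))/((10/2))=1199040/427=2808.06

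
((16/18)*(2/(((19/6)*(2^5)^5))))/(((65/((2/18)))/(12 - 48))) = -1/971243520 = -0.00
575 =575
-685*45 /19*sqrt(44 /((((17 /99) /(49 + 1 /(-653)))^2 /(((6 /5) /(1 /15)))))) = -30834124200*sqrt(22) /11101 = -13028093.15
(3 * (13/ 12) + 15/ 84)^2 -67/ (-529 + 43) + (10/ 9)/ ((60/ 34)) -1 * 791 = -778.48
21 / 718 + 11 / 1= 7919 / 718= 11.03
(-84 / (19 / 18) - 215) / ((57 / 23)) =-128731 / 1083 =-118.87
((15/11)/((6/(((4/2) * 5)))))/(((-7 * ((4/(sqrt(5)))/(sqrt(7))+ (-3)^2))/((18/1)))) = -20250/31009+ 1800 * sqrt(35)/217063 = -0.60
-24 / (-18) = 4 / 3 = 1.33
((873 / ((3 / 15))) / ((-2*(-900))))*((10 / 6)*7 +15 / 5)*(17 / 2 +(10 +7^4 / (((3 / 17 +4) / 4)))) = 117072307 / 1420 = 82445.29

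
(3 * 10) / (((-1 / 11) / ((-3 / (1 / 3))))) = 2970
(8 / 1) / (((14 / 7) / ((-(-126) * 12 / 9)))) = 672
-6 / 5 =-1.20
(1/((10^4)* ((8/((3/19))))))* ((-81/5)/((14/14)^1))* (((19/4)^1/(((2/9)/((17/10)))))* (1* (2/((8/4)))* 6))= -111537/16000000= -0.01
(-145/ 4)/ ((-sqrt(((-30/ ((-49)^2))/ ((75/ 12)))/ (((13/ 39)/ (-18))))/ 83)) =589715 *sqrt(5)/ 144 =9157.24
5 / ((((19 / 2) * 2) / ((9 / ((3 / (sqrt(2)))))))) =15 * sqrt(2) / 19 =1.12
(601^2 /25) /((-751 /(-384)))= 138701184 /18775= 7387.55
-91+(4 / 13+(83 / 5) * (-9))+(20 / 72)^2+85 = -155.02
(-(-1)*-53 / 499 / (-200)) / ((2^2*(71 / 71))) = 53 / 399200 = 0.00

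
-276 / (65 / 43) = -11868 / 65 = -182.58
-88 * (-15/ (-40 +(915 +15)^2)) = 66/ 43243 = 0.00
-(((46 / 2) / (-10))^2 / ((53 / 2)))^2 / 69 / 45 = -0.00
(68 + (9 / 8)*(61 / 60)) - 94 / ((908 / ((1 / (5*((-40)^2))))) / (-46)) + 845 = 1660086131 / 1816000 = 914.14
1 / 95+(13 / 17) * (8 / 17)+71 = 1959474 / 27455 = 71.37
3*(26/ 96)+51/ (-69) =27/ 368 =0.07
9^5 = 59049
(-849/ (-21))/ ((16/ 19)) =5377/ 112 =48.01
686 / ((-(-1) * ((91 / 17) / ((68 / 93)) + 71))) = 793016 / 90539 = 8.76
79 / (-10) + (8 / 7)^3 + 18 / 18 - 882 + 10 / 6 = -9114271 / 10290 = -885.74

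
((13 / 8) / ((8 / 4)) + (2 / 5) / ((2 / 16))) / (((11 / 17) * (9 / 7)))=12733 / 2640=4.82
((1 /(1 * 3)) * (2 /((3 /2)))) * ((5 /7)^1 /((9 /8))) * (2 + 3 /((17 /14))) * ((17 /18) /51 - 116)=-38079040 /260253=-146.32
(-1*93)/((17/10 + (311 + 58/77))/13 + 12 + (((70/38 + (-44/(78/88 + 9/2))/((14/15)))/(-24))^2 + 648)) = -4228330621394880/31107541398025219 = -0.14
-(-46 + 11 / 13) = 587 / 13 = 45.15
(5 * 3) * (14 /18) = 11.67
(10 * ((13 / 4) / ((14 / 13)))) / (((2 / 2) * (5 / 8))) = 338 / 7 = 48.29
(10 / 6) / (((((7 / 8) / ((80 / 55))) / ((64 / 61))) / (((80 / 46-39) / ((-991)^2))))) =-35102720 / 318285577533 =-0.00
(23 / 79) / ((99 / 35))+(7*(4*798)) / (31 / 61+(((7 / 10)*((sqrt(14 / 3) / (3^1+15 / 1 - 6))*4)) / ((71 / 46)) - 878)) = -15980927921968410695 / 630148827425460201 - 14255947145160*sqrt(42) / 9749137977046501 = -25.37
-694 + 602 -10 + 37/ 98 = -9959/ 98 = -101.62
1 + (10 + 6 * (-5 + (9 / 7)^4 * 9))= 308675 / 2401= 128.56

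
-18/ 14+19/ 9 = 52/ 63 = 0.83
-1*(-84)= 84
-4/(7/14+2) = -8/5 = -1.60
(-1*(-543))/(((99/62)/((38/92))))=106609/759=140.46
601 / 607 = 0.99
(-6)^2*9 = 324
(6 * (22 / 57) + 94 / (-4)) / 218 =-805 / 8284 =-0.10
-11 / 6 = -1.83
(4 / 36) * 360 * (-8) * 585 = -187200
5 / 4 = 1.25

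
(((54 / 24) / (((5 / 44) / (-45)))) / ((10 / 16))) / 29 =-49.16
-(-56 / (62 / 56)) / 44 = 392 / 341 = 1.15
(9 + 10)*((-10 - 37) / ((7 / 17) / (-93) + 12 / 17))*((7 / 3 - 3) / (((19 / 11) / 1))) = 544918 / 1109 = 491.36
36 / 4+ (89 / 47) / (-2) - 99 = -8549 / 94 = -90.95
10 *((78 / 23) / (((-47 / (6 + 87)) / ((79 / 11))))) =-5730660 / 11891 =-481.93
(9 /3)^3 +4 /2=29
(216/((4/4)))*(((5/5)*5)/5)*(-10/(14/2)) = -2160/7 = -308.57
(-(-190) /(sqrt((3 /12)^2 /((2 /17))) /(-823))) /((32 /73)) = -5707505 *sqrt(34) /68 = -489414.52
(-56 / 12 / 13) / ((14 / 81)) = -27 / 13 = -2.08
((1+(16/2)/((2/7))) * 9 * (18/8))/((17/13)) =30537/68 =449.07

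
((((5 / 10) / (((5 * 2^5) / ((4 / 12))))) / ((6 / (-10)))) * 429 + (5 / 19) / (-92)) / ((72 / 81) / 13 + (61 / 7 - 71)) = 17125563 / 1425137408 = 0.01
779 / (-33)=-779 / 33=-23.61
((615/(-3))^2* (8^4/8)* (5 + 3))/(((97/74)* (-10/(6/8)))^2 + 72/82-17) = 86955585638400/146163419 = 594920.30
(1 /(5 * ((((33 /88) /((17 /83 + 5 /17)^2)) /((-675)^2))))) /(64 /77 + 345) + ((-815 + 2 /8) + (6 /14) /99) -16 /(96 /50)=-31751485176553225 /48987001425516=-648.16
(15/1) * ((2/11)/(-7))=-30/77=-0.39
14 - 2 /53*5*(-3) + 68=4376 /53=82.57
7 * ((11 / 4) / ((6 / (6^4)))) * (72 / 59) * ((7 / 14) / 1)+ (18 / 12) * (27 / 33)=3294729 / 1298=2538.31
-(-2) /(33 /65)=3.94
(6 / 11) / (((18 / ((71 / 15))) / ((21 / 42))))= 71 / 990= 0.07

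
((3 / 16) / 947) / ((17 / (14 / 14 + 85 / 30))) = 0.00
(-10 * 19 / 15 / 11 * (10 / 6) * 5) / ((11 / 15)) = -4750 / 363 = -13.09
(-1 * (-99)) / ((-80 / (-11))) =1089 / 80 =13.61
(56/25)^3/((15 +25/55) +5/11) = 275968/390625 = 0.71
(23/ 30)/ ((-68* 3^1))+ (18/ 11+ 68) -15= 3677867/ 67320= 54.63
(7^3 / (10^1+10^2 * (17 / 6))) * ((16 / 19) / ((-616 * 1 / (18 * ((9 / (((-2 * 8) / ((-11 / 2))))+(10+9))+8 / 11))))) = -10627659 / 16184960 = -0.66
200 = 200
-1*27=-27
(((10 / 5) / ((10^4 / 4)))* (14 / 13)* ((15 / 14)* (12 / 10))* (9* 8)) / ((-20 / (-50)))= 324 / 1625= 0.20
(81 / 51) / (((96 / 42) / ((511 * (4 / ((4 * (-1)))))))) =-96579 / 272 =-355.07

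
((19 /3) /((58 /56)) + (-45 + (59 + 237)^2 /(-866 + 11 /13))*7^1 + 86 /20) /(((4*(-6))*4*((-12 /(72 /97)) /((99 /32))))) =-109085790033 /53995197440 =-2.02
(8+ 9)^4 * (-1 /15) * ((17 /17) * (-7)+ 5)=167042 /15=11136.13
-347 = -347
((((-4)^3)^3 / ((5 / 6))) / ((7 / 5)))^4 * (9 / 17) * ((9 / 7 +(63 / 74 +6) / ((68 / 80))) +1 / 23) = 12671075593794539651504.74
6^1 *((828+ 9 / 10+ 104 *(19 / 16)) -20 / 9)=85516 / 15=5701.07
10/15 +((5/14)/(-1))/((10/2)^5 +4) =9733/14602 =0.67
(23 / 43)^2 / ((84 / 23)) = 12167 / 155316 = 0.08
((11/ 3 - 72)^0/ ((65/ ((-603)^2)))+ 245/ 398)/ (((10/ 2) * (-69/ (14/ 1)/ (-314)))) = 13831374382/ 194025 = 71286.56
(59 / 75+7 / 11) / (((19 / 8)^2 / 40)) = 601088 / 59565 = 10.09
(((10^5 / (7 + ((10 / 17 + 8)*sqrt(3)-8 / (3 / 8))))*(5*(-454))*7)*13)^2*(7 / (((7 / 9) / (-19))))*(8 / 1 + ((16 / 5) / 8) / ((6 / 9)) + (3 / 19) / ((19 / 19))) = -10916039294965588492800000000000 / 10029889-6298040674882159257600000000000*sqrt(3) / 10029889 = -2175952867673497622803337.00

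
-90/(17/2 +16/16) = -180/19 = -9.47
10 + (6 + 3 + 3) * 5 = 70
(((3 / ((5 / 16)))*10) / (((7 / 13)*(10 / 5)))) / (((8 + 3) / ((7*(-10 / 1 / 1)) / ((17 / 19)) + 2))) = -808704 / 1309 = -617.80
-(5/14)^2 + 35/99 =4385/19404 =0.23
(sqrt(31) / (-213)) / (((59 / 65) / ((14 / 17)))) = -910*sqrt(31) / 213639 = -0.02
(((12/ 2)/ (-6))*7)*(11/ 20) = -77/ 20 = -3.85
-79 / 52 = -1.52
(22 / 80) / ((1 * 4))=11 / 160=0.07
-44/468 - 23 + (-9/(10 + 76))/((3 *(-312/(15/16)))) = -29743481/1287936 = -23.09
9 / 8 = 1.12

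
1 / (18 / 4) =2 / 9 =0.22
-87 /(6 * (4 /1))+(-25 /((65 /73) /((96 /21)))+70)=-61.98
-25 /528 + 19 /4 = 2483 /528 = 4.70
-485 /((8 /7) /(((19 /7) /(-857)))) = 9215 /6856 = 1.34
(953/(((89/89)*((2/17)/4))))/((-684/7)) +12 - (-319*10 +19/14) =3434245/1197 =2869.04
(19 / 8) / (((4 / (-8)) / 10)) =-95 / 2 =-47.50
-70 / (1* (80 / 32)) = -28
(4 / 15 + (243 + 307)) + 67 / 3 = 2863 / 5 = 572.60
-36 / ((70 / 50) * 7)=-180 / 49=-3.67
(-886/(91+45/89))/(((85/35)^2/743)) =-1435418789/1176808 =-1219.76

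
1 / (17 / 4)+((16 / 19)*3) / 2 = 484 / 323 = 1.50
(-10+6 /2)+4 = -3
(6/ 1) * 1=6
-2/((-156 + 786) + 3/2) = -4/1263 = -0.00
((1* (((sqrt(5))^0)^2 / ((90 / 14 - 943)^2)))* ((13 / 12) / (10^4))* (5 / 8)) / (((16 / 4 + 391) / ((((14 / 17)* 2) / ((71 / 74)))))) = 164983 / 491805631320960000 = 0.00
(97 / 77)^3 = 912673 / 456533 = 2.00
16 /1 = 16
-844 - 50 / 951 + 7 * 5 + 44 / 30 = -3840071 / 4755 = -807.59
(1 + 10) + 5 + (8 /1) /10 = 84 /5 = 16.80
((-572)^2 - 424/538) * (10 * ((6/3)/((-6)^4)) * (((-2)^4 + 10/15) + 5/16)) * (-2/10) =-5977500955/348624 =-17145.98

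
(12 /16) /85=3 /340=0.01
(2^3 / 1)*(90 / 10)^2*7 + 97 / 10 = 45457 / 10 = 4545.70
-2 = -2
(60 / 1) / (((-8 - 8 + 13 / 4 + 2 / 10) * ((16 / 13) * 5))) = -195 / 251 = -0.78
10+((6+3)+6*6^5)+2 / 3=140027 / 3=46675.67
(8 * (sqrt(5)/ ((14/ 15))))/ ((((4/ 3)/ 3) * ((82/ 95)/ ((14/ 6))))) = 4275 * sqrt(5)/ 82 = 116.58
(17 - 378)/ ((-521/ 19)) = 6859/ 521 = 13.17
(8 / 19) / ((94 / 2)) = 8 / 893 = 0.01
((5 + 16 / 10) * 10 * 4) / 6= 44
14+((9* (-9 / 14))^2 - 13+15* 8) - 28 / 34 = 153.65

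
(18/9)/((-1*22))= -1/11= -0.09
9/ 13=0.69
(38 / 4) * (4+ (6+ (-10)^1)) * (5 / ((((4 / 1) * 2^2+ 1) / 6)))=0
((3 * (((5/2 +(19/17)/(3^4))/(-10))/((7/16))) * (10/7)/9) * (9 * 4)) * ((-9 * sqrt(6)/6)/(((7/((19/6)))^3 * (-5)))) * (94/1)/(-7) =1275307588 * sqrt(6)/347148585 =9.00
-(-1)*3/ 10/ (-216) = -0.00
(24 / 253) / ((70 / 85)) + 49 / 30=92899 / 53130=1.75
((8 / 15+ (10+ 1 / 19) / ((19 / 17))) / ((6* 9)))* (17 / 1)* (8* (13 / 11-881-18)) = -11549402608 / 536085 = -21543.98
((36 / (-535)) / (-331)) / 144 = 1 / 708340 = 0.00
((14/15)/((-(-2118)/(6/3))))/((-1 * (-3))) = 14/47655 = 0.00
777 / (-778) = -777 / 778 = -1.00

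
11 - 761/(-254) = 14.00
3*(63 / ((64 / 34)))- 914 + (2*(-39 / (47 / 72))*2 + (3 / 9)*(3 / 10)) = -7914593 / 7520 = -1052.47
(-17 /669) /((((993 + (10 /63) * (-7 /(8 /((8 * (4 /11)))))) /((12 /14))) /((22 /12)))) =-6171 /153394787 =-0.00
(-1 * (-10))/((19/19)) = 10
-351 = -351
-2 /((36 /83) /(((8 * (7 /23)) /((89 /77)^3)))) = -7.27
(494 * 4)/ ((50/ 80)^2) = 5058.56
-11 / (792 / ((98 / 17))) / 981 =-49 / 600372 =-0.00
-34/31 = -1.10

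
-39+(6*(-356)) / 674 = -14211 / 337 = -42.17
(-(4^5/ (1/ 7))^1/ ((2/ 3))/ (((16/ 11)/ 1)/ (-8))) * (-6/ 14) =-25344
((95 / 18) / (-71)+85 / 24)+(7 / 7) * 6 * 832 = 4995.47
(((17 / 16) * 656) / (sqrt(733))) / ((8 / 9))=6273 * sqrt(733) / 5864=28.96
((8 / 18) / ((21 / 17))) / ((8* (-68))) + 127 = 192023 / 1512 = 127.00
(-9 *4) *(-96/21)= 1152/7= 164.57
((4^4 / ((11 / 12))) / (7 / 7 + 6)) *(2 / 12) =512 / 77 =6.65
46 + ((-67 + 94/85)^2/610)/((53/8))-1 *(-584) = 73704523554/116792125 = 631.07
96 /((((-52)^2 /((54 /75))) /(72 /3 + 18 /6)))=2916 /4225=0.69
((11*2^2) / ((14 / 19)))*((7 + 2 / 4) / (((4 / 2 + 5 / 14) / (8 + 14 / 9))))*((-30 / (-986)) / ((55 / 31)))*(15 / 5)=506540 / 5423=93.41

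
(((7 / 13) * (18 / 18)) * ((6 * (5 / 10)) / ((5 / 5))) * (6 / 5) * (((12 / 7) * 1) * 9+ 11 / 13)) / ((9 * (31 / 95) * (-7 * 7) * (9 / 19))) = -0.46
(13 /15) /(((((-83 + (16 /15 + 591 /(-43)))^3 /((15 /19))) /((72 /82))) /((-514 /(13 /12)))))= 1861984371375 /5721321381727616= 0.00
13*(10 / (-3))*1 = -43.33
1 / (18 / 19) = 19 / 18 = 1.06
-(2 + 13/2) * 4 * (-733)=24922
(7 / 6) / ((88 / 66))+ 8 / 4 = 23 / 8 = 2.88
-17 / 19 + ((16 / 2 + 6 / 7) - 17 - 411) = -420.04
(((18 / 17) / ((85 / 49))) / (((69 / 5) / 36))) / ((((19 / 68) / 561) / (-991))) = -1384514208 / 437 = -3168224.73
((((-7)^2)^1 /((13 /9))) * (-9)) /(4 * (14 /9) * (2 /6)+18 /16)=-857304 /8983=-95.44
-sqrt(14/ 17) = -0.91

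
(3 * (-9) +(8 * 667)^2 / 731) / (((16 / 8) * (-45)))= -28453159 / 65790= -432.48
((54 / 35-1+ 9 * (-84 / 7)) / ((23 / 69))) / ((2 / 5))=-11283 / 14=-805.93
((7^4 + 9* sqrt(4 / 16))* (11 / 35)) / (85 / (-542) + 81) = 14341591 / 1533595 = 9.35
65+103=168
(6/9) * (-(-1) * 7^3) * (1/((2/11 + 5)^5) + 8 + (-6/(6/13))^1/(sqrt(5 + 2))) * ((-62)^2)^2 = 48794364871334925472/1805076171- 18825052064 * sqrt(7)/3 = 10429612992.55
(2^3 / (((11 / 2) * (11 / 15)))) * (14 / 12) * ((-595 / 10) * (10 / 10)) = -16660 / 121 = -137.69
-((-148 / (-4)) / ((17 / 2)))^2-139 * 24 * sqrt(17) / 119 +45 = 7529 / 289-3336 * sqrt(17) / 119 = -89.53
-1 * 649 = -649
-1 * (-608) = 608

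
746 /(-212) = -373 /106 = -3.52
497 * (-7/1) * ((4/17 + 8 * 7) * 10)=-33259240/17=-1956425.88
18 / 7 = 2.57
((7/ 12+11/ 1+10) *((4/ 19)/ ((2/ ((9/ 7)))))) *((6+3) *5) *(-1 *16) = -39960/ 19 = -2103.16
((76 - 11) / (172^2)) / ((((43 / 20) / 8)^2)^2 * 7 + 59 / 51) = 10444800000 / 5673123412961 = 0.00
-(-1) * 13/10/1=13/10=1.30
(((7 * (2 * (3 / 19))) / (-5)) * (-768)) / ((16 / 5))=106.11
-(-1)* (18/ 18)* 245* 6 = 1470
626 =626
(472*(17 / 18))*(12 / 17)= 944 / 3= 314.67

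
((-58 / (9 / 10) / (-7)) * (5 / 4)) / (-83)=-725 / 5229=-0.14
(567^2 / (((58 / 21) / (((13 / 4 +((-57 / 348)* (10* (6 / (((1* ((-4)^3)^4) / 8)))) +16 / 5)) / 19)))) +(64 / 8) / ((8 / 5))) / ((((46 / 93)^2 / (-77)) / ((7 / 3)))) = -29022572.90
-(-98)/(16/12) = 147/2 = 73.50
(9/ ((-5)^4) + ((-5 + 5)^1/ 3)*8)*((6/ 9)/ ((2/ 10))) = 6/ 125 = 0.05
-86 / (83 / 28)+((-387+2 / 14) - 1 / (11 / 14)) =-2665954 / 6391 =-417.14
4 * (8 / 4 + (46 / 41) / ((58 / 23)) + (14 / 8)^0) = 16384 / 1189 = 13.78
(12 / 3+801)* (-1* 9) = -7245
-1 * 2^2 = -4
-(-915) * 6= 5490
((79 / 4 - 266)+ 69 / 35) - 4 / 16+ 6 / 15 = -17089 / 70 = -244.13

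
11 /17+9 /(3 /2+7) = 29 /17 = 1.71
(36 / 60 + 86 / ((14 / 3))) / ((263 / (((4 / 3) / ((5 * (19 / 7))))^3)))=232064 / 3382344375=0.00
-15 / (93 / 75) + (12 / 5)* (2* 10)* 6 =8553 / 31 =275.90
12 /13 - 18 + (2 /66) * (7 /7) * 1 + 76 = 25291 /429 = 58.95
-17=-17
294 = 294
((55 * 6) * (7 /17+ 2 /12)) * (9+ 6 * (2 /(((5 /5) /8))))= 340725 /17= 20042.65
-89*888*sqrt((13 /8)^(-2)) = -632256 /13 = -48635.08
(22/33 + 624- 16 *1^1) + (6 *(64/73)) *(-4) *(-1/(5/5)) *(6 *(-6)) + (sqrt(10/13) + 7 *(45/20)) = -116563/876 + sqrt(130)/13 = -132.19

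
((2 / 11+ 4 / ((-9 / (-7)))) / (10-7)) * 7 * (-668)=-1524376 / 297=-5132.58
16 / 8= 2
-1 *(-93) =93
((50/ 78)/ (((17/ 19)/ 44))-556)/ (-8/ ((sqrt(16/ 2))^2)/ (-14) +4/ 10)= -24340960/ 21879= -1112.53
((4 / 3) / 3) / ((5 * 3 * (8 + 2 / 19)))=0.00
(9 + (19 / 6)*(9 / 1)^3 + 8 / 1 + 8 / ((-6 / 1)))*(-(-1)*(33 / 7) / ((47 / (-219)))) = -33593505 / 658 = -51053.96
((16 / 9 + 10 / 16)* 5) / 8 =865 / 576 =1.50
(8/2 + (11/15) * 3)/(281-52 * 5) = 31/105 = 0.30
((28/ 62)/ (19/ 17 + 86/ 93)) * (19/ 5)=13566/ 16145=0.84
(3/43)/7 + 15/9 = 1514/903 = 1.68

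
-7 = -7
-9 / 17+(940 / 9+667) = 770.92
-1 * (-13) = 13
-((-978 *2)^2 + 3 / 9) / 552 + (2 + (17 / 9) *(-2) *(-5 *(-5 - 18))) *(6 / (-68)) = -194048561 / 28152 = -6892.89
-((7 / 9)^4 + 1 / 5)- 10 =-346616 / 32805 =-10.57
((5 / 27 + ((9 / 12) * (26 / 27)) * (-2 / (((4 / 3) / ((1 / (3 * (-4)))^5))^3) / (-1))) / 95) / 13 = 60867245726760947 / 405923661751768842240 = 0.00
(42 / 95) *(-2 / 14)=-6 / 95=-0.06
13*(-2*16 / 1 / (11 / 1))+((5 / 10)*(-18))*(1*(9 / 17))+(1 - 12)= -10020 / 187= -53.58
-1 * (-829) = 829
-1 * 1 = -1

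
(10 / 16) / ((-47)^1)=-5 / 376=-0.01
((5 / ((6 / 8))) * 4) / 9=80 / 27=2.96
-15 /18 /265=-0.00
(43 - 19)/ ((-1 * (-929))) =24/ 929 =0.03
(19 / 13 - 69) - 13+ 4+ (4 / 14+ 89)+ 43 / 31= 39873 / 2821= 14.13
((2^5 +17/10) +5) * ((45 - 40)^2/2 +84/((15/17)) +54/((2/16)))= 2088639/100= 20886.39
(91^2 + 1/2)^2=274332969/4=68583242.25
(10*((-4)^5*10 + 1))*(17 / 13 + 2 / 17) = -145940.50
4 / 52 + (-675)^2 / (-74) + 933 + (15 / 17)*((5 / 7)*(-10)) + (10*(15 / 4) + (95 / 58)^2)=-999371310965 / 192551996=-5190.14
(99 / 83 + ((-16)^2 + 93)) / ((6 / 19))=276127 / 249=1108.94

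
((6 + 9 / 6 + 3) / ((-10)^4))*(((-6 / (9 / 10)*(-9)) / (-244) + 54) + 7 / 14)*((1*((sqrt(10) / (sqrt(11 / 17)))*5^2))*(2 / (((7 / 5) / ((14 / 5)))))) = 138999*sqrt(1870) / 268400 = 22.39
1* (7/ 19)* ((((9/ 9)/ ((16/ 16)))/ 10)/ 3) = 7/ 570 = 0.01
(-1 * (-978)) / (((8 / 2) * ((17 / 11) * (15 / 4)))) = 3586 / 85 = 42.19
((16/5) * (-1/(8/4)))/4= -2/5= -0.40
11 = 11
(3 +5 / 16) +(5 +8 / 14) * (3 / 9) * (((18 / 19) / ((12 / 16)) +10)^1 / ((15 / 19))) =50077 / 1680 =29.81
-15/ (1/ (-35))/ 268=525/ 268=1.96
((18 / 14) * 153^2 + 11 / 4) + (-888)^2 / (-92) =13864615 / 644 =21528.91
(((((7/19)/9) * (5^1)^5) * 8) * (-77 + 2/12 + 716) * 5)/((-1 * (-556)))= 419453125/71307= 5882.36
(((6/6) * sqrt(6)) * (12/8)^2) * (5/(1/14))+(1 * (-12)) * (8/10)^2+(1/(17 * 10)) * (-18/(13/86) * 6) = -65652/5525+315 * sqrt(6)/2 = 373.91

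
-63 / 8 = -7.88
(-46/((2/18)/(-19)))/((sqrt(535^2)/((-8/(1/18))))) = -1132704/535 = -2117.20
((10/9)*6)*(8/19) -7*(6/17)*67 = -157678/969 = -162.72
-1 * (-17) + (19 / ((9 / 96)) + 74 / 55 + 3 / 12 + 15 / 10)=147023 / 660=222.76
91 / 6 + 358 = 2239 / 6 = 373.17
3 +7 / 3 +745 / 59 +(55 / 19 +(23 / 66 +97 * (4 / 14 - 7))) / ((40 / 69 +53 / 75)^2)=-952885236561781 / 2550129249822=-373.66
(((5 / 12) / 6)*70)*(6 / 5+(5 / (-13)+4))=10955 / 468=23.41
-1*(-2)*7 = 14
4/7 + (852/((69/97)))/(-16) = -47841/644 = -74.29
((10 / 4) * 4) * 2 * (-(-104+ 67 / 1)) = 740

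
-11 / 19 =-0.58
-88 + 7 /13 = -1137 /13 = -87.46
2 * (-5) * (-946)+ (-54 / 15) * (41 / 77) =3641362 / 385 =9458.08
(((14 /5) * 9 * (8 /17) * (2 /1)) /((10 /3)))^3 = 27653197824 /76765625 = 360.23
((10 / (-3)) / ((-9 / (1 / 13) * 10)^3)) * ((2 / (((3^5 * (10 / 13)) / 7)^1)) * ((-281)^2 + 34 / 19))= 10502051 / 853228525500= 0.00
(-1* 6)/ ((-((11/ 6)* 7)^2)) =216/ 5929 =0.04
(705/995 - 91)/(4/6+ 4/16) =-215616/2189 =-98.50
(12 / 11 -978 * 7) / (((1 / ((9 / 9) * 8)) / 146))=-7994853.82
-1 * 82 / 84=-0.98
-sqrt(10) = -3.16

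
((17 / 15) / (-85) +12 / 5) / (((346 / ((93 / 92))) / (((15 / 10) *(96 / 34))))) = 49941 / 1691075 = 0.03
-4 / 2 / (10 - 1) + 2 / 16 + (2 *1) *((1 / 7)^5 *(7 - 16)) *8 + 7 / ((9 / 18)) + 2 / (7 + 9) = 8482351 / 605052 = 14.02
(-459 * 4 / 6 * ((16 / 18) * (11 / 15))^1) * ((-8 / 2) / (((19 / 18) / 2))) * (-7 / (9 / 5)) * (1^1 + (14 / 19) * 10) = -17760512 / 361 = -49198.09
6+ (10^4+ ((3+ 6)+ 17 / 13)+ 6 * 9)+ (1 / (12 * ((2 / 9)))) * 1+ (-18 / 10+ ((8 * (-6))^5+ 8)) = -132492823381 / 520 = -254793891.12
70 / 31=2.26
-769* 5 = -3845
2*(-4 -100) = -208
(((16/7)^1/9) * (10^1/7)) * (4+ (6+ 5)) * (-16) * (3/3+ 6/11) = -217600/1617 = -134.57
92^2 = 8464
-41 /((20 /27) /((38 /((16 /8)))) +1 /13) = -353.72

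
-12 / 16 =-3 / 4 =-0.75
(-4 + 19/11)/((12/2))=-25/66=-0.38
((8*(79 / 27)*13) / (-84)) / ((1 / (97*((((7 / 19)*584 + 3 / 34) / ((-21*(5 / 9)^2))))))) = 13851922331 / 1187025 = 11669.44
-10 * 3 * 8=-240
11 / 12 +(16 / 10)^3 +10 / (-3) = 2519 / 1500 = 1.68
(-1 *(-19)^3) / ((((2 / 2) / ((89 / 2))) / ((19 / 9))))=11598569 / 18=644364.94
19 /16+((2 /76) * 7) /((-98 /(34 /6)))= 7513 /6384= 1.18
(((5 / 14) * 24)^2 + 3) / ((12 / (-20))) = -6245 / 49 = -127.45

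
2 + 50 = 52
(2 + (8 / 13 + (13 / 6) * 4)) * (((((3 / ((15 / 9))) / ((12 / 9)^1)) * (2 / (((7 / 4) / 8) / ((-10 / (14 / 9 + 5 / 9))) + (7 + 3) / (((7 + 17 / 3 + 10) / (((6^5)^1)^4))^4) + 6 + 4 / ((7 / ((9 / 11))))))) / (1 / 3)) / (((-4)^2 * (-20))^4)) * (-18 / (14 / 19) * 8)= -419936321673 / 1669058681778121973582946434815285184810607985237578731781526046080027648000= -0.00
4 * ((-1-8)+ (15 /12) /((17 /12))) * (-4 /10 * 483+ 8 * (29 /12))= 479872 /85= 5645.55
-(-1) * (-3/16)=-3/16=-0.19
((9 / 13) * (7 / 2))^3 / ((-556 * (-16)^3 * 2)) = 250047 / 80054321152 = 0.00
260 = 260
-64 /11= -5.82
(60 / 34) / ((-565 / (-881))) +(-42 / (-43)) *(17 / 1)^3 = 396617964 / 82603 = 4801.50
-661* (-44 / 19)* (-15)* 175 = -76345500 / 19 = -4018184.21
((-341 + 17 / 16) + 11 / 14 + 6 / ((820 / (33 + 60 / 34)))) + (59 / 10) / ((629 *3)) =-14682771043 / 43325520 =-338.89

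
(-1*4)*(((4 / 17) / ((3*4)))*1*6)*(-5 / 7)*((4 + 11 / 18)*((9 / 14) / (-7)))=-830 / 5831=-0.14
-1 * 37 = -37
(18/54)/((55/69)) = 0.42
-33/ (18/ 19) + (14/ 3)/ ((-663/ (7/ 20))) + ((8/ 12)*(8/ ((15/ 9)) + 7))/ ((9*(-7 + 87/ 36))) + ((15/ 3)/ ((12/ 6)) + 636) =660169831/ 1093950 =603.47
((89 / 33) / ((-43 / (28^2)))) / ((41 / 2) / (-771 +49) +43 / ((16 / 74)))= -0.25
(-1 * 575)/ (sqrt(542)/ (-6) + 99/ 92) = 47133900/ 1058663 + 7300200 * sqrt(542)/ 1058663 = 205.06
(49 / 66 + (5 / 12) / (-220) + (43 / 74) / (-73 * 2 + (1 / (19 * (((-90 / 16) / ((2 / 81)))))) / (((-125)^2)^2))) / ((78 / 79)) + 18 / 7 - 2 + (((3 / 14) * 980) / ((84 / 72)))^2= 426584433773247370622889689 / 13165650896836022833248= 32401.32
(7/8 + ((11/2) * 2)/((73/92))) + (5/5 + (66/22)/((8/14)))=20.99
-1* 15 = -15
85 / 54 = 1.57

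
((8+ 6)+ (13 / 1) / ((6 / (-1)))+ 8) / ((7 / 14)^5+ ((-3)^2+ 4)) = 1904 / 1251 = 1.52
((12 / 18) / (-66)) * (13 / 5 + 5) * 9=-38 / 55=-0.69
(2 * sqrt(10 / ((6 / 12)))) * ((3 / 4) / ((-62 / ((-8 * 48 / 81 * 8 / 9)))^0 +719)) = 0.01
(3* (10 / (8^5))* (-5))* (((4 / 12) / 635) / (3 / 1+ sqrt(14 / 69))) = -1035 / 1263026176+ 5* sqrt(966) / 1263026176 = -0.00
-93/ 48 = -31/ 16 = -1.94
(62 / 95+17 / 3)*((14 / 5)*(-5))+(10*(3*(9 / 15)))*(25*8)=1000786 / 285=3511.53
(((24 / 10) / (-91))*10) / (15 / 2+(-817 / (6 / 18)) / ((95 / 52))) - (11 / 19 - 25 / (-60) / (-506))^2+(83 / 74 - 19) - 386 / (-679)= -17.64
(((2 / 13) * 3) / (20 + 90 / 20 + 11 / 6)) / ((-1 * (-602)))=9 / 309127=0.00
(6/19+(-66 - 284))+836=9240/19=486.32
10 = 10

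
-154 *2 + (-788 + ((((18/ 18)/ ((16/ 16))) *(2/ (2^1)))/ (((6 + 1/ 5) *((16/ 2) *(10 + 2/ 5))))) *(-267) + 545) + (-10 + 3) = -7202643/ 12896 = -558.52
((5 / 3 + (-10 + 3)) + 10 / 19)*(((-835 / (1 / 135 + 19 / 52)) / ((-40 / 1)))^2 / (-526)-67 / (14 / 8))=611441368760471 / 2874723510372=212.70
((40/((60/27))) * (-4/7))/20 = -18/35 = -0.51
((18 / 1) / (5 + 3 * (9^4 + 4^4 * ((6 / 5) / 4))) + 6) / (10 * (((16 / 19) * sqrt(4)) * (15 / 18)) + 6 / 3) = 17032797 / 45513544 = 0.37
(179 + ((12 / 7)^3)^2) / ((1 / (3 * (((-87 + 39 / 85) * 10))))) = -1061256961080 / 2000033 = -530619.73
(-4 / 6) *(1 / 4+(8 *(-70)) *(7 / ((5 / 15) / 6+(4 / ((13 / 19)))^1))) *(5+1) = 3667739 / 1381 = 2655.86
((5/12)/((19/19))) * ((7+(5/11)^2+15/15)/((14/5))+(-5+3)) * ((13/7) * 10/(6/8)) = 512525/53361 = 9.60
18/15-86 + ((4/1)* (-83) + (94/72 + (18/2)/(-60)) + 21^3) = 398041/45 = 8845.36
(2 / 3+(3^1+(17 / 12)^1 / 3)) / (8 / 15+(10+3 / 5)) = 745 / 2004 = 0.37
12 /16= 3 /4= 0.75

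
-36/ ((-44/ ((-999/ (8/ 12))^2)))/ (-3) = -26946027/ 44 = -612409.70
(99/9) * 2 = 22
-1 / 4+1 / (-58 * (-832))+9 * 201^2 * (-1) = -17546327967 / 48256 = -363609.25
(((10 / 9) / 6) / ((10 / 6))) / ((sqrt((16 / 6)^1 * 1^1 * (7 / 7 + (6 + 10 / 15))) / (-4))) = -sqrt(46) / 69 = -0.10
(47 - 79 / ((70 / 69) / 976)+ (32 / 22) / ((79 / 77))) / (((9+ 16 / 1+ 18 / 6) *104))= -210013077 / 8051680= -26.08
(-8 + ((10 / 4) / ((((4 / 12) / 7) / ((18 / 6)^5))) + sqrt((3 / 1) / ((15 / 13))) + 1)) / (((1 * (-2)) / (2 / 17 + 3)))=-1351553 / 68-53 * sqrt(65) / 170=-19878.29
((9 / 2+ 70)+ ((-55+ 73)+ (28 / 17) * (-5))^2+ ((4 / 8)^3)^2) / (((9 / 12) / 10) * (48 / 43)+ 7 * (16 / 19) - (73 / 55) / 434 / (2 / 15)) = 30635605683375 / 1074093427984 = 28.52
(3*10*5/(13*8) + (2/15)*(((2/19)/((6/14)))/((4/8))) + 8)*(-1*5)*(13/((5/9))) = -422717/380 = -1112.41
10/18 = 5/9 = 0.56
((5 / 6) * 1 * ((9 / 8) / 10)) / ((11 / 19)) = 57 / 352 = 0.16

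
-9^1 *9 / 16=-81 / 16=-5.06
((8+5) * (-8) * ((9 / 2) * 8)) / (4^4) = -117 / 8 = -14.62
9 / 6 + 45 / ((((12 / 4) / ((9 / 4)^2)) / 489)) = 37134.94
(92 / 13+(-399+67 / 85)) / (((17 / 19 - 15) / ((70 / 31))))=28741566 / 459017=62.62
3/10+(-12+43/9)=-623/90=-6.92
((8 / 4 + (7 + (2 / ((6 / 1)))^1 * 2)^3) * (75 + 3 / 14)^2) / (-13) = -38606139 / 196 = -196970.10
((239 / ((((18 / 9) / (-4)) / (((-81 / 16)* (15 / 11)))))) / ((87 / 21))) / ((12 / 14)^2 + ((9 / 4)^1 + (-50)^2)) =19920411 / 62598646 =0.32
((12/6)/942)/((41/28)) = 28/19311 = 0.00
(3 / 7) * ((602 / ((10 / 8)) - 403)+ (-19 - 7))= 789 / 35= 22.54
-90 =-90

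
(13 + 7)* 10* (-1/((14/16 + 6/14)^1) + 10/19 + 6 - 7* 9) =-15878600/1387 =-11448.16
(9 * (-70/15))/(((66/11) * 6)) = -7/6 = -1.17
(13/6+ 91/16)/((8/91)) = 34307/384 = 89.34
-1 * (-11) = 11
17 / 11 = 1.55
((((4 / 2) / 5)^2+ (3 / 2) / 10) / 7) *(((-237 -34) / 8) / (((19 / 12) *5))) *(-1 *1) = 25203 / 133000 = 0.19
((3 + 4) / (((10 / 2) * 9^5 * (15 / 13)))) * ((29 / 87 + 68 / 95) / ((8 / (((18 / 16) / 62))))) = 27209 / 556477776000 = 0.00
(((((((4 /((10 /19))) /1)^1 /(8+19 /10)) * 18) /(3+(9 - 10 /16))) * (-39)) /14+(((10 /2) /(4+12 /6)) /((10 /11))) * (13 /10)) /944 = -141803 /61057920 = -0.00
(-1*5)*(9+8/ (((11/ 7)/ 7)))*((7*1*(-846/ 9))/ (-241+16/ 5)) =-8076950/ 13079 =-617.55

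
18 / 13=1.38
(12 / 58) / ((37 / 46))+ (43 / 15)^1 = 50279 / 16095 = 3.12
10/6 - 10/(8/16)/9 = -5/9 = -0.56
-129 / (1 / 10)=-1290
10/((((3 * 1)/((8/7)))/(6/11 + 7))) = 28.74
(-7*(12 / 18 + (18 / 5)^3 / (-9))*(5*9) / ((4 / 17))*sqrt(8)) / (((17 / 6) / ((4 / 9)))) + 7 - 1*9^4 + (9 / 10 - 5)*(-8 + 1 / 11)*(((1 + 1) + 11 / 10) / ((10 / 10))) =-7098823 / 1100 + 47432*sqrt(2) / 25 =-3770.32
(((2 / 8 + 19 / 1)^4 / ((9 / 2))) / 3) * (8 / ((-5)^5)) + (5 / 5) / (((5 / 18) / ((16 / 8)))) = -18.84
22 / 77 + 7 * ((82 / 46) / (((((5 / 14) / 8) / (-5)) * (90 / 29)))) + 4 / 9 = -3257326 / 7245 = -449.60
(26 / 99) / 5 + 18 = 8936 / 495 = 18.05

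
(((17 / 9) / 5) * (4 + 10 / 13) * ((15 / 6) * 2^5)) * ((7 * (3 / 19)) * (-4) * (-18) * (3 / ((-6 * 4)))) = -354144 / 247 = -1433.78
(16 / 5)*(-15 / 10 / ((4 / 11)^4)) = -43923 / 160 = -274.52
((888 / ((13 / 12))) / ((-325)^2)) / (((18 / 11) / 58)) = 0.28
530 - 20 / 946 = 250680 / 473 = 529.98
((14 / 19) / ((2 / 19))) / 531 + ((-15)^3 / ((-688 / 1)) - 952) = -345995315 / 365328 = -947.08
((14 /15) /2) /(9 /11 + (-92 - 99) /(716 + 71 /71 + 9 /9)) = 7898 /9345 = 0.85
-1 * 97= -97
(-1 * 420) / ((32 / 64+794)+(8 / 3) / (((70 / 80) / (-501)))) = 5880 / 10253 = 0.57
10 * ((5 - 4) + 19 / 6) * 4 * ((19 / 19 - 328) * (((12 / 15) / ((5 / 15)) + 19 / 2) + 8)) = -1084550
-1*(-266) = 266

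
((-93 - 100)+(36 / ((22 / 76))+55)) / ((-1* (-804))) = -25 / 1474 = -0.02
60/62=0.97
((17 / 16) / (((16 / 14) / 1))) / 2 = 119 / 256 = 0.46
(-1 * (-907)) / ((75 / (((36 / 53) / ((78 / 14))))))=25396 / 17225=1.47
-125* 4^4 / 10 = -3200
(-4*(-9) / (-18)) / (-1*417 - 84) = 2 / 501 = 0.00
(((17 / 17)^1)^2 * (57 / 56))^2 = 3249 / 3136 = 1.04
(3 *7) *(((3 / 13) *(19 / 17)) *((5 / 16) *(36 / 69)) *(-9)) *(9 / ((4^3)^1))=-1454355 / 1301248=-1.12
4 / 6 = 2 / 3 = 0.67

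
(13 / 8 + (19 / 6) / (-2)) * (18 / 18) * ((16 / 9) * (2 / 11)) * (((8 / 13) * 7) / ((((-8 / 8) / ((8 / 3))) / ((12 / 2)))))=-3584 / 3861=-0.93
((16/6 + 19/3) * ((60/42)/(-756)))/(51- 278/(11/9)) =55/570654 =0.00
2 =2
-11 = -11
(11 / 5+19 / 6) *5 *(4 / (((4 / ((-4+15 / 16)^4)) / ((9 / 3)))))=928132961 / 131072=7081.09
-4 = -4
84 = 84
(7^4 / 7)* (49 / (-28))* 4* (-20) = 48020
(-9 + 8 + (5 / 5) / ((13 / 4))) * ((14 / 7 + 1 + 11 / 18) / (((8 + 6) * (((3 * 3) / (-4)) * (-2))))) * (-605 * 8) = 12100 / 63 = 192.06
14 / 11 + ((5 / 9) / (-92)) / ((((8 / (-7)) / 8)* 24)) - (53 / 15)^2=-61260167 / 5464800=-11.21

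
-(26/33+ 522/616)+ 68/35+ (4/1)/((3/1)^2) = 1489/1980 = 0.75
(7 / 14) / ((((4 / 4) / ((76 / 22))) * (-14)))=-19 / 154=-0.12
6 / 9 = 2 / 3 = 0.67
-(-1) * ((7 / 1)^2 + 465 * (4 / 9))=767 / 3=255.67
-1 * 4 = -4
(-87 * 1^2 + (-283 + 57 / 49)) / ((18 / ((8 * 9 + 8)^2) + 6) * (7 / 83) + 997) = -4800188800 / 12981945487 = -0.37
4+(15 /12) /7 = 117 /28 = 4.18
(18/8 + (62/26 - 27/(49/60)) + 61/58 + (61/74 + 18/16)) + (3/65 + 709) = 18690214363/27340040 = 683.62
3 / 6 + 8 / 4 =5 / 2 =2.50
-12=-12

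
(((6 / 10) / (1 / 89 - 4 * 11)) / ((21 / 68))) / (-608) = 1513 / 20827800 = 0.00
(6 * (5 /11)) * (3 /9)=10 /11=0.91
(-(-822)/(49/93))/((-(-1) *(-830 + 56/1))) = -4247/2107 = -2.02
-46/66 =-23/33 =-0.70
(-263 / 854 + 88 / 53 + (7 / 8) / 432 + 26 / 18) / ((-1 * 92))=-0.03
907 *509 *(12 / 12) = 461663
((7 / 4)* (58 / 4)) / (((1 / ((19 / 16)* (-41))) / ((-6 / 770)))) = 67773 / 7040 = 9.63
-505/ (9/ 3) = -505/ 3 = -168.33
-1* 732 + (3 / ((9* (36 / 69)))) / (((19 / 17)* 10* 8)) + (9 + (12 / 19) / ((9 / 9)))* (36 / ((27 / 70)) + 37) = 523.32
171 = 171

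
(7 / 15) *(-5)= -7 / 3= -2.33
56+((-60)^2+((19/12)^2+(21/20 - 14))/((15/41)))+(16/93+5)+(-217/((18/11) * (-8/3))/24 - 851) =7455861383/2678400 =2783.70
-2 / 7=-0.29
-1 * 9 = -9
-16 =-16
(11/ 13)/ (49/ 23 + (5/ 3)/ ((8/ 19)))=6072/ 43693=0.14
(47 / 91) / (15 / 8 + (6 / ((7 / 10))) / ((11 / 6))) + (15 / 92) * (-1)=-406313 / 4825860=-0.08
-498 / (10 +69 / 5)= -2490 / 119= -20.92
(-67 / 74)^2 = 4489 / 5476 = 0.82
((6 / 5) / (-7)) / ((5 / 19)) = -114 / 175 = -0.65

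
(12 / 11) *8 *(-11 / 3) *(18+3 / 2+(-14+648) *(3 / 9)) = -22160 / 3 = -7386.67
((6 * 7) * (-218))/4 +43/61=-139586/61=-2288.30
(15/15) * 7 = 7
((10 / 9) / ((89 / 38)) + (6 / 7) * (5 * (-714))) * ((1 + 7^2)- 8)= -34309520 / 267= -128500.07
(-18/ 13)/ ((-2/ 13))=9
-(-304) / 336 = 19 / 21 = 0.90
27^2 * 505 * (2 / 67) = 736290 / 67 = 10989.40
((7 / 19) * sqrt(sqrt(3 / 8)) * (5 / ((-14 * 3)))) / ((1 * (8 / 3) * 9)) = -5 * 6^(1 / 4) / 5472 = -0.00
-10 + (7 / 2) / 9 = -173 / 18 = -9.61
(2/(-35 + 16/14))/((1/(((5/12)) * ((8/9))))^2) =-0.01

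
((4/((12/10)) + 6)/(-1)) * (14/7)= -56/3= -18.67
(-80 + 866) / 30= 131 / 5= 26.20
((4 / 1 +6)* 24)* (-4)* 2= -1920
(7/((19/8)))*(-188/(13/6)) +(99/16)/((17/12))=-4222065/16796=-251.37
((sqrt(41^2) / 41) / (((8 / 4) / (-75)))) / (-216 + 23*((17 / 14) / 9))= 189 / 1073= 0.18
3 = 3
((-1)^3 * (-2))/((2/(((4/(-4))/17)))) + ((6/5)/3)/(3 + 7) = -8/425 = -0.02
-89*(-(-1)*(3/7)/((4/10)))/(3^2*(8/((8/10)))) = -1.06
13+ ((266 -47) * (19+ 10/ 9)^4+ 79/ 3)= 78349753855/ 2187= 35825218.96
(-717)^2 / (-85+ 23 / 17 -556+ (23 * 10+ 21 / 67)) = -585547371 / 466231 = -1255.92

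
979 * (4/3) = 3916/3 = 1305.33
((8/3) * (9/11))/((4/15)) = 90/11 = 8.18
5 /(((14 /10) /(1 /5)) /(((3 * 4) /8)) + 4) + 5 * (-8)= -1025 /26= -39.42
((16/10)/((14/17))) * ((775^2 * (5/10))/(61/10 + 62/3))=21798.17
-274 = -274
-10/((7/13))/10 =-13/7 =-1.86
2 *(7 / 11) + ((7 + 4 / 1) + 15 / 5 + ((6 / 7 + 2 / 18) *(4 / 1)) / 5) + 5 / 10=114673 / 6930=16.55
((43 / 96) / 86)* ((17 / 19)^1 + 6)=131 / 3648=0.04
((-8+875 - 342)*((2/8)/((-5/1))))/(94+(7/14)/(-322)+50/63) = -30429/109883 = -0.28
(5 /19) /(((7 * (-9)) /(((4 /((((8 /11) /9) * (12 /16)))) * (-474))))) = 17380 /133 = 130.68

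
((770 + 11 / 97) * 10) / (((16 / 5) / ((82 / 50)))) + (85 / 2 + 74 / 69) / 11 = 2326953463 / 588984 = 3950.79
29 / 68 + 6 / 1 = 437 / 68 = 6.43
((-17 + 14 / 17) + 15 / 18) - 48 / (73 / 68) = -447173 / 7446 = -60.06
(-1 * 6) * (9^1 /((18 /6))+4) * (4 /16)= -21 /2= -10.50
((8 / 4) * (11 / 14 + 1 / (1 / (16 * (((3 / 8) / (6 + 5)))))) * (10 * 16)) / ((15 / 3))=6560 / 77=85.19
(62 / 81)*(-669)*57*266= -69876604 / 9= -7764067.11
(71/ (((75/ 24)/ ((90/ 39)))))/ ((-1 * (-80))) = 0.66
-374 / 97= -3.86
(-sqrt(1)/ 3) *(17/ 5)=-17/ 15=-1.13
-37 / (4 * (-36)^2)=-37 / 5184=-0.01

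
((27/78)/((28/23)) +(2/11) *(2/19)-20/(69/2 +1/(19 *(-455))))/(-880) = 5014127115/15973605904256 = 0.00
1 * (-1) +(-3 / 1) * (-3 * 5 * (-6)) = -271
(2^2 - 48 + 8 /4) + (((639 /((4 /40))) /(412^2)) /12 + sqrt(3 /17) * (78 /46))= -14257431 /339488 + 39 * sqrt(51) /391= -41.28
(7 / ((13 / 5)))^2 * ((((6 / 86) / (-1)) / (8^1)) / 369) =-1225 / 7150728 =-0.00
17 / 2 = 8.50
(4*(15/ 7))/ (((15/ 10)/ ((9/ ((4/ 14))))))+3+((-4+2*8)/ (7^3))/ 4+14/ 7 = 63458/ 343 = 185.01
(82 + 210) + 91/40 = 11771/40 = 294.28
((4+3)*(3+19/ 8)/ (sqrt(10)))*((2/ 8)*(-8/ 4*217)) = -65317*sqrt(10)/ 160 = -1290.94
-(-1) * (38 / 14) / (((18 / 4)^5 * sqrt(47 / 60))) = 1216 * sqrt(705) / 19427121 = 0.00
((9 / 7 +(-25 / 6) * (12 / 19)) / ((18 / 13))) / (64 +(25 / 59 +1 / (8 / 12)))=-137293 / 9311463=-0.01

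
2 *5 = 10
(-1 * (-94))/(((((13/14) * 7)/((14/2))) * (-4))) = -329/13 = -25.31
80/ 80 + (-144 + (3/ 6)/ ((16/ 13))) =-4563/ 32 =-142.59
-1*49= -49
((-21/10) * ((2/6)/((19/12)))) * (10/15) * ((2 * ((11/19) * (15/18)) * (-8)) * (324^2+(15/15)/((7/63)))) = 86227680/361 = 238857.84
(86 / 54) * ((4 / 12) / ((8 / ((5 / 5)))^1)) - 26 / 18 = -893 / 648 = -1.38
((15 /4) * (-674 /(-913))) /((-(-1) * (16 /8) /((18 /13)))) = 45495 /23738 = 1.92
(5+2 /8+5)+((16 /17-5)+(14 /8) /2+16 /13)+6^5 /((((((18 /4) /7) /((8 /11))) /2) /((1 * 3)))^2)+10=358299.82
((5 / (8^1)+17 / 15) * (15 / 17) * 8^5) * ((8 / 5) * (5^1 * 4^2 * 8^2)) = 7079985152 / 17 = 416469714.82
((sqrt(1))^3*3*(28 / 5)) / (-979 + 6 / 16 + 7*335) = 672 / 54655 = 0.01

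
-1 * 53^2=-2809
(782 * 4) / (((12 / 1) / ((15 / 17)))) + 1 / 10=2301 / 10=230.10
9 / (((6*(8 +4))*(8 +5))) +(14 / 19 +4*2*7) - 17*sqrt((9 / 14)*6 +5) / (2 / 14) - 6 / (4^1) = 109167 / 1976 - 17*sqrt(434) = -298.91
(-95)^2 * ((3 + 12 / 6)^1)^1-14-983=44128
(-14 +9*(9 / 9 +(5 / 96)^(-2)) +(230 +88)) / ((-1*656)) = -90769 / 16400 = -5.53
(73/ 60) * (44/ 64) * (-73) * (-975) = 3810235/ 64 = 59534.92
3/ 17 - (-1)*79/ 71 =1556/ 1207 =1.29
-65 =-65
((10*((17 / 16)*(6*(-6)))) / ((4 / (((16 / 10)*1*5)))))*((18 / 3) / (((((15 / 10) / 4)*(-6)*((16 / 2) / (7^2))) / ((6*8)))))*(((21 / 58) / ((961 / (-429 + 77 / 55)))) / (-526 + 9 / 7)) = 18849617136 / 102362837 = 184.15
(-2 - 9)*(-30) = 330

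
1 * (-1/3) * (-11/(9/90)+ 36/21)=36.10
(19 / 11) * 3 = 57 / 11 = 5.18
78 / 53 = 1.47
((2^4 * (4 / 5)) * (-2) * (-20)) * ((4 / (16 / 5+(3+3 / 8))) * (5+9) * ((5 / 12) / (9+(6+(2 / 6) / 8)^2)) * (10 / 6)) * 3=199.66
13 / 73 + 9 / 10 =787 / 730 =1.08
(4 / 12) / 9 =1 / 27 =0.04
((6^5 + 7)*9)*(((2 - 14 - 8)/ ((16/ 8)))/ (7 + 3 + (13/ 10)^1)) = -7004700/ 113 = -61988.50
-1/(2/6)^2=-9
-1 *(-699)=699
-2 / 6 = -0.33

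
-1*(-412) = 412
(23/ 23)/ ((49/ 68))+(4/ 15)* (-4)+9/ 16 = 10391/ 11760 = 0.88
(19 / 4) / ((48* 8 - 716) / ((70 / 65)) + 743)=133 / 12172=0.01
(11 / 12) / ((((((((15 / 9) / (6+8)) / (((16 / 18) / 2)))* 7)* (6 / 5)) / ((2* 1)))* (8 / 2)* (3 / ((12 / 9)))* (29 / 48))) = 352 / 2349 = 0.15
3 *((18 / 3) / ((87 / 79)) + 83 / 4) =9117 / 116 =78.59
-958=-958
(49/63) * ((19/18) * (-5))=-4.10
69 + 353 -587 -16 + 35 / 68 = -12273 / 68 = -180.49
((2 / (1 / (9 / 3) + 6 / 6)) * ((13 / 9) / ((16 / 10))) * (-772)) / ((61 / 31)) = -531.28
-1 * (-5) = 5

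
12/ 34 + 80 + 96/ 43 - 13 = 50867/ 731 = 69.59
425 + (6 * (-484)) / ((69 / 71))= -58953 / 23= -2563.17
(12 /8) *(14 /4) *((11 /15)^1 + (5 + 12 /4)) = 917 /20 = 45.85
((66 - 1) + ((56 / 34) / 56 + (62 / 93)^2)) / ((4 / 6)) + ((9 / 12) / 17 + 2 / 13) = 65245 / 663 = 98.41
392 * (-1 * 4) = -1568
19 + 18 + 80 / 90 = 37.89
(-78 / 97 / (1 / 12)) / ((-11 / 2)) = 1872 / 1067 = 1.75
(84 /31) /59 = 84 /1829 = 0.05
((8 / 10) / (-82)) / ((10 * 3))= -1 / 3075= -0.00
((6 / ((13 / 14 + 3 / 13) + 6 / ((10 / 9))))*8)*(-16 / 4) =-174720 / 5969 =-29.27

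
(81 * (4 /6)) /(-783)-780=-780.07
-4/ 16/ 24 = -1/ 96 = -0.01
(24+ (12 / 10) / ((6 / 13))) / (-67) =-133 / 335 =-0.40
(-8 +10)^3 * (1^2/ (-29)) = -8/ 29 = -0.28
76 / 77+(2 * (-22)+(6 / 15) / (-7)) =-16582 / 385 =-43.07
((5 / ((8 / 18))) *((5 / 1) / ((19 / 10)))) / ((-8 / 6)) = -3375 / 152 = -22.20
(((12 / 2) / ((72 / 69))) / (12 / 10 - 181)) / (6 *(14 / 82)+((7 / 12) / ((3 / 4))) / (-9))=-0.03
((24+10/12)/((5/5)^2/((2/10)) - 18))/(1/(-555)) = 27565/26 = 1060.19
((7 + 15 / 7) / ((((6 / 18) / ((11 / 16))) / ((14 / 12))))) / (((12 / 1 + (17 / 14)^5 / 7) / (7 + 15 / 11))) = 692717312 / 46597073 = 14.87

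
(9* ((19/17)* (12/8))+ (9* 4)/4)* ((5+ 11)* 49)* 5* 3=4815720/17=283277.65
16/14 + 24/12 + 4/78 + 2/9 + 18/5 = 28732/4095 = 7.02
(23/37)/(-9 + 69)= 23/2220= 0.01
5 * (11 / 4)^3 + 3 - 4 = 6591 / 64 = 102.98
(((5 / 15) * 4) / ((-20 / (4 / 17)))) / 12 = -1 / 765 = -0.00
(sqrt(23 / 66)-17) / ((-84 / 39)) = 221 / 28-13 * sqrt(1518) / 1848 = 7.62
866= 866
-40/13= -3.08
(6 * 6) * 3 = 108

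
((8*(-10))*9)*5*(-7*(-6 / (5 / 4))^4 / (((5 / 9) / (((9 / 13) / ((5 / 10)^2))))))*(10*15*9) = 5851190919168 / 65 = 90018321833.35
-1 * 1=-1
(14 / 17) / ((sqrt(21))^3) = 2* sqrt(21) / 1071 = 0.01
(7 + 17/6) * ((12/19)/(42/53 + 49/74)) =462796/108395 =4.27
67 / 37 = 1.81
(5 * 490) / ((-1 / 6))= -14700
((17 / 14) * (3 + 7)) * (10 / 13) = 850 / 91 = 9.34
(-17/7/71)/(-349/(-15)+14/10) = -51/36778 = -0.00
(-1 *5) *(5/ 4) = -25/ 4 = -6.25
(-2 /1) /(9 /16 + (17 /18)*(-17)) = 288 /2231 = 0.13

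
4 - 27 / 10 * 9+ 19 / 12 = -1123 / 60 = -18.72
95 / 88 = 1.08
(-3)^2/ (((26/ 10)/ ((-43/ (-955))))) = 387/ 2483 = 0.16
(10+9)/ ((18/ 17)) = 323/ 18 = 17.94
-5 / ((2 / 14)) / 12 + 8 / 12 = -2.25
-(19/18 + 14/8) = -101/36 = -2.81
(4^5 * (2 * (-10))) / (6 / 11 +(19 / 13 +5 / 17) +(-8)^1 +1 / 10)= 497868800 / 136109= 3657.87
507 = 507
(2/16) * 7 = 7/8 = 0.88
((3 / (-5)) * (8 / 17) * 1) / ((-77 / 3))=72 / 6545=0.01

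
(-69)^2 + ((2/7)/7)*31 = 233351/49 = 4762.27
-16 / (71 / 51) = -816 / 71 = -11.49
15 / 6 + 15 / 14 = 25 / 7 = 3.57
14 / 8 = 7 / 4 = 1.75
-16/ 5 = -3.20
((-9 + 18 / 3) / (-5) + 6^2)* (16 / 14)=41.83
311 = 311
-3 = -3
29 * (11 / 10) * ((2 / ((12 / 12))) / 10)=319 / 50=6.38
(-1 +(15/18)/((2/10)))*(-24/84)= -0.90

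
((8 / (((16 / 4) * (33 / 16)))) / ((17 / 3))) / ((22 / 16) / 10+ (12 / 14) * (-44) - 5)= -17920 / 4458641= -0.00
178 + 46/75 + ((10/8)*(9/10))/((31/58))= 1680679/9300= 180.72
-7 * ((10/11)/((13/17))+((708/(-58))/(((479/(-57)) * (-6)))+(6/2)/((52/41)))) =-184217369/7945652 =-23.18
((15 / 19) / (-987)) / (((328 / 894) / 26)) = -29055 / 512582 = -0.06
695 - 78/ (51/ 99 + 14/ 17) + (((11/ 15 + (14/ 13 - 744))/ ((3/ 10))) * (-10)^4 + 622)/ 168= -154596117361/ 1054404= -146619.43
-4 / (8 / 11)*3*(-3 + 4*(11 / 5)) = -957 / 10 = -95.70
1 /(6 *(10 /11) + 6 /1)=11 /126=0.09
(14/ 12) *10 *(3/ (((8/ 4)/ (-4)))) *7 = -490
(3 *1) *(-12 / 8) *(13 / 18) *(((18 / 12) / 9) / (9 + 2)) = -13 / 264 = -0.05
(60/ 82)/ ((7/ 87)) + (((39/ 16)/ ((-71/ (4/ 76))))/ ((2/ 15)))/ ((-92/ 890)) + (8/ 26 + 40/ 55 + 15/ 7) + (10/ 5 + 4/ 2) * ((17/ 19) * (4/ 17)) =1079426323125/ 81496262848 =13.25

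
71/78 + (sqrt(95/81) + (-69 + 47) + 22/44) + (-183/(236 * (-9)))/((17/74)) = -527159/26078 + sqrt(95)/9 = -19.13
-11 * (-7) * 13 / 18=1001 / 18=55.61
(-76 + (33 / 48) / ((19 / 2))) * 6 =-34623 / 76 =-455.57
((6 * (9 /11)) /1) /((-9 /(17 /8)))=-51 /44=-1.16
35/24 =1.46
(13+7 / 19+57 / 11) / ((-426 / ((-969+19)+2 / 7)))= 4295716 / 103873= 41.36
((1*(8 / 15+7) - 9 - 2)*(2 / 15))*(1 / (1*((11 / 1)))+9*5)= -51584 / 2475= -20.84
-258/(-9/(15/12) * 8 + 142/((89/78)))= -19135/4958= -3.86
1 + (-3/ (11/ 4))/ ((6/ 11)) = -1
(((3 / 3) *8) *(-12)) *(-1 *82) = 7872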